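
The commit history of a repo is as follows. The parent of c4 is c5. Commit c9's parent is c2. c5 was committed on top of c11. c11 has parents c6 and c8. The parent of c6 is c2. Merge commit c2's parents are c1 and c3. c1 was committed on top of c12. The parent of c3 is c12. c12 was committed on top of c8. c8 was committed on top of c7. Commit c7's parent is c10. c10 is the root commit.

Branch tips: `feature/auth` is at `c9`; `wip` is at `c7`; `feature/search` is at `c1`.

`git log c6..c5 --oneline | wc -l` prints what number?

Reachable from c5: {c1, c10, c11, c12, c2, c3, c5, c6, c7, c8}.
Reachable from c6: {c1, c10, c12, c2, c3, c6, c7, c8}.
In c5's history but not c6's: {c11, c5} — 2 commits.

2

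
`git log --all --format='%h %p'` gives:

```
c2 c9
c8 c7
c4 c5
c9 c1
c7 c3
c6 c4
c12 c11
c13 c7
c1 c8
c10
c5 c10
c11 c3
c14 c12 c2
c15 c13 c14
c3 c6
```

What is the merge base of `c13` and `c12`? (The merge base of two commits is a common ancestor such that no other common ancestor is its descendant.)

c3

Ancestors of c13: {c10, c13, c3, c4, c5, c6, c7}.
Ancestors of c12: {c10, c11, c12, c3, c4, c5, c6}.
Common ancestors: {c10, c3, c4, c5, c6}.
Among these, c3 is not an ancestor of any other common ancestor — it is the merge base.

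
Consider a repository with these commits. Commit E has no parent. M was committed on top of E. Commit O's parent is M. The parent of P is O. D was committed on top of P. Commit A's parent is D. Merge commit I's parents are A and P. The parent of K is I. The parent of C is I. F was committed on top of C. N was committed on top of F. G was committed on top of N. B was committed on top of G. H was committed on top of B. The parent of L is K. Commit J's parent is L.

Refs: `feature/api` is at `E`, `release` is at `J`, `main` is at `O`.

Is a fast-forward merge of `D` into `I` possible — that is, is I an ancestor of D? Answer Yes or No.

No

A fast-forward from I to D is possible iff I is an ancestor of D.
Ancestors of D: {D, E, M, O, P}.
I is not among them, so fast-forward is not possible.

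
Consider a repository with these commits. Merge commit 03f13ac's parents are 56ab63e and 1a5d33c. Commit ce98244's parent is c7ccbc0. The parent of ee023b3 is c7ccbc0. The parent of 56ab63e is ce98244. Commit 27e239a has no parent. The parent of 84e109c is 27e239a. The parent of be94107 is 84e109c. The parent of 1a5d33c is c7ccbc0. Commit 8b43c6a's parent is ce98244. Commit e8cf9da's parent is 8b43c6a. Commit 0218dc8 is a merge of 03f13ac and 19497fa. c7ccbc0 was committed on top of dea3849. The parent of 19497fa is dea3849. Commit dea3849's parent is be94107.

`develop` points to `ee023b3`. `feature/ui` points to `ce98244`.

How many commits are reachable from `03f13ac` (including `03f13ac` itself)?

9

Walking parent pointers from 03f13ac: reachable set = {03f13ac, 1a5d33c, 27e239a, 56ab63e, 84e109c, be94107, c7ccbc0, ce98244, dea3849}.
That is 9 commits.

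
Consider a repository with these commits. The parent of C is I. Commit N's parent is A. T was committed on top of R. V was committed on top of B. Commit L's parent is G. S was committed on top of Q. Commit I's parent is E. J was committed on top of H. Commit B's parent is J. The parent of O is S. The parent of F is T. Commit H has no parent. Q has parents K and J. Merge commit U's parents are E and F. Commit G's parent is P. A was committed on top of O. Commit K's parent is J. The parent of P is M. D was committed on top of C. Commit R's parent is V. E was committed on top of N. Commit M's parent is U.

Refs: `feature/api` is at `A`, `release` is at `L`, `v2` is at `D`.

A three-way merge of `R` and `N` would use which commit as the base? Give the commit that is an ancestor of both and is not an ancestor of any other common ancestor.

J

Ancestors of R: {B, H, J, R, V}.
Ancestors of N: {A, H, J, K, N, O, Q, S}.
Common ancestors: {H, J}.
Among these, J is not an ancestor of any other common ancestor — it is the merge base.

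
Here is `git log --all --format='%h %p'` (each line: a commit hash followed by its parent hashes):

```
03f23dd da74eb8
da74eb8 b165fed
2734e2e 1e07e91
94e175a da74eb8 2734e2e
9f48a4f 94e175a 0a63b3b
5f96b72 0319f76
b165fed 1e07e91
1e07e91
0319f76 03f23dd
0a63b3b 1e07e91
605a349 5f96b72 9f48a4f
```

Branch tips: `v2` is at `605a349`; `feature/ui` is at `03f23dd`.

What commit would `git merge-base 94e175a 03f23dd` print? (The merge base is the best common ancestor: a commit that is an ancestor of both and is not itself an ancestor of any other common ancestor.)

Ancestors of 94e175a: {1e07e91, 2734e2e, 94e175a, b165fed, da74eb8}.
Ancestors of 03f23dd: {03f23dd, 1e07e91, b165fed, da74eb8}.
Common ancestors: {1e07e91, b165fed, da74eb8}.
Among these, da74eb8 is not an ancestor of any other common ancestor — it is the merge base.

da74eb8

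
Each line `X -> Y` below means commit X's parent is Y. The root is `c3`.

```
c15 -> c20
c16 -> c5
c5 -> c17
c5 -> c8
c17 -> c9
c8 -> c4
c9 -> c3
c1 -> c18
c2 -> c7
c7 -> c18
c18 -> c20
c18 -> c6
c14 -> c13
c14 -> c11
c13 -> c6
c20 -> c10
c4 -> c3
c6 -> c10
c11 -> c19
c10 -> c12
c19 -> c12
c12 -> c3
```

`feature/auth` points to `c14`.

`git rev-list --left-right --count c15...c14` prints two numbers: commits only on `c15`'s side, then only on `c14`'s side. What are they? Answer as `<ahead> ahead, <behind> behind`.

Reachable from c15: {c10, c12, c15, c20, c3}.
Reachable from c14: {c10, c11, c12, c13, c14, c19, c3, c6}.
Only in c15's history (ahead): {c15, c20} — 2.
Only in c14's history (behind): {c11, c13, c14, c19, c6} — 5.

2 ahead, 5 behind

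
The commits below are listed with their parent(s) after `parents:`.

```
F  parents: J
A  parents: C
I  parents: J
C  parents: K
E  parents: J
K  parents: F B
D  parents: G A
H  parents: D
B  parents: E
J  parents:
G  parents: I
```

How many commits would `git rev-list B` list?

Walking parent pointers from B: reachable set = {B, E, J}.
That is 3 commits.

3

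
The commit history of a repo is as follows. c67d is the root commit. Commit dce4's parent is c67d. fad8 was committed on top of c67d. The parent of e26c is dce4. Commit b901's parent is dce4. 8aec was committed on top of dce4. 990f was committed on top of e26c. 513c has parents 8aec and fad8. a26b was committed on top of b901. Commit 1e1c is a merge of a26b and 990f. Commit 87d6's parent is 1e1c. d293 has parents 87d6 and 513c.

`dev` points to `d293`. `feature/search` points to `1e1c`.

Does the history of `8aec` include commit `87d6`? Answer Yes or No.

No

Ancestors of 8aec: {8aec, c67d, dce4}.
87d6 is not in that set, so it is not an ancestor of 8aec.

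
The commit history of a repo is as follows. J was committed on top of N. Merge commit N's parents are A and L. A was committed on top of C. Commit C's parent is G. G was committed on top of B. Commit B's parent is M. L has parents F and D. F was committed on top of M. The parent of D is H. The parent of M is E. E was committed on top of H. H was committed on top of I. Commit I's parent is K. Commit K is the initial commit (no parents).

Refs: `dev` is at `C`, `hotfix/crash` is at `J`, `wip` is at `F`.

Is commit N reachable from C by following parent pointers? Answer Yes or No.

No

Ancestors of C: {B, C, E, G, H, I, K, M}.
N is not in that set, so it is not an ancestor of C.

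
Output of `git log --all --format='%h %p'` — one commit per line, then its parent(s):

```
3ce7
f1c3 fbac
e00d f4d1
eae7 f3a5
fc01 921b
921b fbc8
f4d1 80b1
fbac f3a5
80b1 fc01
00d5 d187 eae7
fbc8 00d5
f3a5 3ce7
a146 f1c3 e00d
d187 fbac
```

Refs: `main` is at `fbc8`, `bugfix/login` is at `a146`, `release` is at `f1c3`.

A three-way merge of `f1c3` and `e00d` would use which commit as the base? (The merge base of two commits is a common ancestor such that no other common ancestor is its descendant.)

Ancestors of f1c3: {3ce7, f1c3, f3a5, fbac}.
Ancestors of e00d: {00d5, 3ce7, 80b1, 921b, d187, e00d, eae7, f3a5, f4d1, fbac, fbc8, fc01}.
Common ancestors: {3ce7, f3a5, fbac}.
Among these, fbac is not an ancestor of any other common ancestor — it is the merge base.

fbac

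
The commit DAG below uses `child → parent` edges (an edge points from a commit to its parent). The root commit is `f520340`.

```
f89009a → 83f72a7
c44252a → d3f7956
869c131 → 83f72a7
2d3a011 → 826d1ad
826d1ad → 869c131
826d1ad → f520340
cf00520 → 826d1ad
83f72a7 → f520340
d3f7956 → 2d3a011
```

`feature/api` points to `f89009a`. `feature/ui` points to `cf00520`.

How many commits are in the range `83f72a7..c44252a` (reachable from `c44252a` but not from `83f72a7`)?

Reachable from c44252a: {2d3a011, 826d1ad, 83f72a7, 869c131, c44252a, d3f7956, f520340}.
Reachable from 83f72a7: {83f72a7, f520340}.
In c44252a's history but not 83f72a7's: {2d3a011, 826d1ad, 869c131, c44252a, d3f7956} — 5 commits.

5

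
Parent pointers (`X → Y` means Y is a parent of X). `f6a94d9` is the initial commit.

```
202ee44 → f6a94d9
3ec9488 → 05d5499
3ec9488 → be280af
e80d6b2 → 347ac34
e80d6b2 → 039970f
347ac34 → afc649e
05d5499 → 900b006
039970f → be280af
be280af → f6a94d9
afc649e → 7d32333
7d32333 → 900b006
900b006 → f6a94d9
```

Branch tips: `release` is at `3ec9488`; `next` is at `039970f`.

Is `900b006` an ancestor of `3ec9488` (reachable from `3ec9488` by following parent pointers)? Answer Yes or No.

Ancestors of 3ec9488 (commits reachable by following parents): {05d5499, 3ec9488, 900b006, be280af, f6a94d9}.
900b006 is in that set, so it is an ancestor of 3ec9488.

Yes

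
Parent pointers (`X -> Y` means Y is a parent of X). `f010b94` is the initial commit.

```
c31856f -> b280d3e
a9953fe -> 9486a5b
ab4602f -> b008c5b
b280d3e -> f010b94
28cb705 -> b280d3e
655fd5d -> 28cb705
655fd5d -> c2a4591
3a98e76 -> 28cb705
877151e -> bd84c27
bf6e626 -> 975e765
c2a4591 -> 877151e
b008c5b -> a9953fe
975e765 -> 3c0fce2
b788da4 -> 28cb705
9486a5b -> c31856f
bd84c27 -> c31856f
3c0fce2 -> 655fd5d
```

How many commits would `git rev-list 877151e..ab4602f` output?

4

Reachable from ab4602f: {9486a5b, a9953fe, ab4602f, b008c5b, b280d3e, c31856f, f010b94}.
Reachable from 877151e: {877151e, b280d3e, bd84c27, c31856f, f010b94}.
In ab4602f's history but not 877151e's: {9486a5b, a9953fe, ab4602f, b008c5b} — 4 commits.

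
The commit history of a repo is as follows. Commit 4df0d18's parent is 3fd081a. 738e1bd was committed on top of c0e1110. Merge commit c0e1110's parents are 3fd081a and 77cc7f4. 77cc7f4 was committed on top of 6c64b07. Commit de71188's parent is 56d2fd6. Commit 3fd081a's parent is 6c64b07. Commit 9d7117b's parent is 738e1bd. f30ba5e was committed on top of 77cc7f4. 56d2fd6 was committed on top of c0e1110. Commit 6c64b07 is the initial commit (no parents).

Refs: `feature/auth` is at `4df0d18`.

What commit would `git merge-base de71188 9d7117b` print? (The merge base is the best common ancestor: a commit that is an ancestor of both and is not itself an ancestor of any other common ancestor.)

c0e1110

Ancestors of de71188: {3fd081a, 56d2fd6, 6c64b07, 77cc7f4, c0e1110, de71188}.
Ancestors of 9d7117b: {3fd081a, 6c64b07, 738e1bd, 77cc7f4, 9d7117b, c0e1110}.
Common ancestors: {3fd081a, 6c64b07, 77cc7f4, c0e1110}.
Among these, c0e1110 is not an ancestor of any other common ancestor — it is the merge base.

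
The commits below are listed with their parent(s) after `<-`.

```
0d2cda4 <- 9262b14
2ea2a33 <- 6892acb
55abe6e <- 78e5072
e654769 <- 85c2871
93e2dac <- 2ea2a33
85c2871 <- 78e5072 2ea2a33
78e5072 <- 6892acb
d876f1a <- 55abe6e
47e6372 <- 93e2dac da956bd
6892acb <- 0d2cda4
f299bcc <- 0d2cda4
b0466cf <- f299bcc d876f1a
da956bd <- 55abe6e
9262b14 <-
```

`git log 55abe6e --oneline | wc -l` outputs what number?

Walking parent pointers from 55abe6e: reachable set = {0d2cda4, 55abe6e, 6892acb, 78e5072, 9262b14}.
That is 5 commits.

5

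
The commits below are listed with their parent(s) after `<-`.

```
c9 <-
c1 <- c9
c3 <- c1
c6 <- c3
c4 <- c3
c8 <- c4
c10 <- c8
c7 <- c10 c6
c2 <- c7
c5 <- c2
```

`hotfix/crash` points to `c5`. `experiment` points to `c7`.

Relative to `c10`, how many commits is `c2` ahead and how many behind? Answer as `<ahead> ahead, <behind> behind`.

3 ahead, 0 behind

Reachable from c2: {c1, c10, c2, c3, c4, c6, c7, c8, c9}.
Reachable from c10: {c1, c10, c3, c4, c8, c9}.
Only in c2's history (ahead): {c2, c6, c7} — 3.
Only in c10's history (behind): {} — 0.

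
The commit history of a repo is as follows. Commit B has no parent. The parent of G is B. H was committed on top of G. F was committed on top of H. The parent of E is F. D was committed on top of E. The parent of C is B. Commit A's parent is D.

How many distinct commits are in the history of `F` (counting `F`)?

Walking parent pointers from F: reachable set = {B, F, G, H}.
That is 4 commits.

4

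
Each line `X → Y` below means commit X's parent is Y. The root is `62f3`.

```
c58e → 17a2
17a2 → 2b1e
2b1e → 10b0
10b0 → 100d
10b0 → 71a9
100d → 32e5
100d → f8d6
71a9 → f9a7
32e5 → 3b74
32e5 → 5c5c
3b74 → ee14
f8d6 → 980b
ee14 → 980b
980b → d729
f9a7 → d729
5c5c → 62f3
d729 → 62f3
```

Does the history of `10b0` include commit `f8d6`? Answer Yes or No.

Ancestors of 10b0 (commits reachable by following parents): {100d, 10b0, 32e5, 3b74, 5c5c, 62f3, 71a9, 980b, d729, ee14, f8d6, f9a7}.
f8d6 is in that set, so it is an ancestor of 10b0.

Yes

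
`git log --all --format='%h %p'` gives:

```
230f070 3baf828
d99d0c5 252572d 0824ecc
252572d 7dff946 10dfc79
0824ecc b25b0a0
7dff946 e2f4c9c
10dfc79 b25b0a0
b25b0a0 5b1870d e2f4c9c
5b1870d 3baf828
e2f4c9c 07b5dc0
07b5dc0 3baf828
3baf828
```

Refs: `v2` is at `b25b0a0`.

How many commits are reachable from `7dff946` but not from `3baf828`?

3

Reachable from 7dff946: {07b5dc0, 3baf828, 7dff946, e2f4c9c}.
Reachable from 3baf828: {3baf828}.
In 7dff946's history but not 3baf828's: {07b5dc0, 7dff946, e2f4c9c} — 3 commits.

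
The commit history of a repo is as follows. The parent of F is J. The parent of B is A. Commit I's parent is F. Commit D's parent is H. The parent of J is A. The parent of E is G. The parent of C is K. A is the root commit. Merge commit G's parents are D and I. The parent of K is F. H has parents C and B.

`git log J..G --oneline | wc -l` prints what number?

Reachable from G: {A, B, C, D, F, G, H, I, J, K}.
Reachable from J: {A, J}.
In G's history but not J's: {B, C, D, F, G, H, I, K} — 8 commits.

8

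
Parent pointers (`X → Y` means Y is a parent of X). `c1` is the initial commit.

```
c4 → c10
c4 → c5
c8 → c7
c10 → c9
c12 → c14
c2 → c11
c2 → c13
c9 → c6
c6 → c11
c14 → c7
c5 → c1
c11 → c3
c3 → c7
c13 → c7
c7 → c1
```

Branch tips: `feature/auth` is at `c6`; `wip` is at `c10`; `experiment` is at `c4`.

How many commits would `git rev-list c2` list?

6

Walking parent pointers from c2: reachable set = {c1, c11, c13, c2, c3, c7}.
That is 6 commits.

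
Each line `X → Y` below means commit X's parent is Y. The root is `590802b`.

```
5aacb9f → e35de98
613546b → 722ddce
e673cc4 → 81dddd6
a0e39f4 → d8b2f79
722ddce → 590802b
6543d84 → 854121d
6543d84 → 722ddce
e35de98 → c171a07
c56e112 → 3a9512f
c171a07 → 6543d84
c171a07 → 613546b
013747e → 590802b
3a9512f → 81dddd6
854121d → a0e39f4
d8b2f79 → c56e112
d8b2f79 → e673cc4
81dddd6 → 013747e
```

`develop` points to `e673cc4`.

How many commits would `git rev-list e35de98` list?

Walking parent pointers from e35de98: reachable set = {013747e, 3a9512f, 590802b, 613546b, 6543d84, 722ddce, 81dddd6, 854121d, a0e39f4, c171a07, c56e112, d8b2f79, e35de98, e673cc4}.
That is 14 commits.

14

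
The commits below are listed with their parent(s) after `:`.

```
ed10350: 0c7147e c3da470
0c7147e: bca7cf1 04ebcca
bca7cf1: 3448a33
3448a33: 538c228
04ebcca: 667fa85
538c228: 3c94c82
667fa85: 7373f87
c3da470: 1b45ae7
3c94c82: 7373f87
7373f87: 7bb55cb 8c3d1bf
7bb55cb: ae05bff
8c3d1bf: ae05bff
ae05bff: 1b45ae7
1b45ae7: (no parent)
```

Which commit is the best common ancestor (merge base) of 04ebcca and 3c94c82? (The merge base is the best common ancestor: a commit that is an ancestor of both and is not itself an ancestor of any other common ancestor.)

7373f87

Ancestors of 04ebcca: {04ebcca, 1b45ae7, 667fa85, 7373f87, 7bb55cb, 8c3d1bf, ae05bff}.
Ancestors of 3c94c82: {1b45ae7, 3c94c82, 7373f87, 7bb55cb, 8c3d1bf, ae05bff}.
Common ancestors: {1b45ae7, 7373f87, 7bb55cb, 8c3d1bf, ae05bff}.
Among these, 7373f87 is not an ancestor of any other common ancestor — it is the merge base.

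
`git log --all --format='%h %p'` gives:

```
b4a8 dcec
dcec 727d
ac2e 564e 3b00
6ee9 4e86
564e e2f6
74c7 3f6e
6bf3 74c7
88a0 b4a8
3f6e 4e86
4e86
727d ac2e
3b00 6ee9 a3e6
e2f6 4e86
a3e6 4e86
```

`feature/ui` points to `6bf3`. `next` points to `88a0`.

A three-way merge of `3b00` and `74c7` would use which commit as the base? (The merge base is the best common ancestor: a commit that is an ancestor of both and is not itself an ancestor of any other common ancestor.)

4e86

Ancestors of 3b00: {3b00, 4e86, 6ee9, a3e6}.
Ancestors of 74c7: {3f6e, 4e86, 74c7}.
Common ancestors: {4e86}.
The only common ancestor is 4e86, so it is the merge base.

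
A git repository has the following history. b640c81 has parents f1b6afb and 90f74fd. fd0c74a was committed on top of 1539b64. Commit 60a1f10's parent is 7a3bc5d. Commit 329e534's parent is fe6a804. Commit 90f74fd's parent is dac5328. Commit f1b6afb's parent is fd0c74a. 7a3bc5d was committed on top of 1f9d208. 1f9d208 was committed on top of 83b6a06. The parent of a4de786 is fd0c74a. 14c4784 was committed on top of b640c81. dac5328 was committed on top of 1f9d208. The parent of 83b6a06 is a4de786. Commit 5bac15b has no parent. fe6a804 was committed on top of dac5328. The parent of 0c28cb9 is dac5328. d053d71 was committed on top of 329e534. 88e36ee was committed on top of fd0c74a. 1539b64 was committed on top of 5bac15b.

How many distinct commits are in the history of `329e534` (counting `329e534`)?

Walking parent pointers from 329e534: reachable set = {1539b64, 1f9d208, 329e534, 5bac15b, 83b6a06, a4de786, dac5328, fd0c74a, fe6a804}.
That is 9 commits.

9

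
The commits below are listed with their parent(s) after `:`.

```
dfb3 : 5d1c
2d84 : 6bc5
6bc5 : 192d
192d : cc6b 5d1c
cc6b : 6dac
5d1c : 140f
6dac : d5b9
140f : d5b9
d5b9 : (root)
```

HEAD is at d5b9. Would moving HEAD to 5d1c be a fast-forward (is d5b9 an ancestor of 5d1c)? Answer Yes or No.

A fast-forward from d5b9 to 5d1c is possible iff d5b9 is an ancestor of 5d1c.
Ancestors of 5d1c: {140f, 5d1c, d5b9}.
d5b9 is among them, so fast-forward is possible.

Yes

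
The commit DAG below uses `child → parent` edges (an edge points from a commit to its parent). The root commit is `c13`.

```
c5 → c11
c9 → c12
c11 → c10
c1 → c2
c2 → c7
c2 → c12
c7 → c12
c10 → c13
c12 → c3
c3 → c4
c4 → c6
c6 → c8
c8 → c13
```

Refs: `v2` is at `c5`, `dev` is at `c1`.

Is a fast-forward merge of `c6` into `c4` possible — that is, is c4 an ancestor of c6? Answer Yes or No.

No

A fast-forward from c4 to c6 is possible iff c4 is an ancestor of c6.
Ancestors of c6: {c13, c6, c8}.
c4 is not among them, so fast-forward is not possible.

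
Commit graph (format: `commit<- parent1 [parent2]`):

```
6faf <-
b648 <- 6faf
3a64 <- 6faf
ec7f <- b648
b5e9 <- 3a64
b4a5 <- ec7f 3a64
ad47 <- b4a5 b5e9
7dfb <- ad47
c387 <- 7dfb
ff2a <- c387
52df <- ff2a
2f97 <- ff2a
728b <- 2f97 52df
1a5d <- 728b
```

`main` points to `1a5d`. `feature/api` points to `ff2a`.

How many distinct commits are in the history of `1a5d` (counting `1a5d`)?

14

Walking parent pointers from 1a5d: reachable set = {1a5d, 2f97, 3a64, 52df, 6faf, 728b, 7dfb, ad47, b4a5, b5e9, b648, c387, ec7f, ff2a}.
That is 14 commits.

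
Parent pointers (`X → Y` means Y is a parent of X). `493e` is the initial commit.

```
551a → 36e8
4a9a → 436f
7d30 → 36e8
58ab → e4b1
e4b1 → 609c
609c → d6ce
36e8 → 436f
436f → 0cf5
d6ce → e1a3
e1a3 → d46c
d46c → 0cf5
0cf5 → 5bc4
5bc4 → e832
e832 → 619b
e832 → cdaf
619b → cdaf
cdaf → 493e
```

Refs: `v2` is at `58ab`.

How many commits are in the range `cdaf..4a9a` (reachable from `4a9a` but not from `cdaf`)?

Reachable from 4a9a: {0cf5, 436f, 493e, 4a9a, 5bc4, 619b, cdaf, e832}.
Reachable from cdaf: {493e, cdaf}.
In 4a9a's history but not cdaf's: {0cf5, 436f, 4a9a, 5bc4, 619b, e832} — 6 commits.

6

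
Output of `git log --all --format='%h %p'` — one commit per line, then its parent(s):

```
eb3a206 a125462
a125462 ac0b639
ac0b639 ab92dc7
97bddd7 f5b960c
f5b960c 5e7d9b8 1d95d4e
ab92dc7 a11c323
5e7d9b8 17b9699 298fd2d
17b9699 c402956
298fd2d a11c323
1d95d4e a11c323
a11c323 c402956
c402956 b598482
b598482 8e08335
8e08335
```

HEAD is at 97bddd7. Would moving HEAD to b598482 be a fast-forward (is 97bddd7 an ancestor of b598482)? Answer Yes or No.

No

A fast-forward from 97bddd7 to b598482 is possible iff 97bddd7 is an ancestor of b598482.
Ancestors of b598482: {8e08335, b598482}.
97bddd7 is not among them, so fast-forward is not possible.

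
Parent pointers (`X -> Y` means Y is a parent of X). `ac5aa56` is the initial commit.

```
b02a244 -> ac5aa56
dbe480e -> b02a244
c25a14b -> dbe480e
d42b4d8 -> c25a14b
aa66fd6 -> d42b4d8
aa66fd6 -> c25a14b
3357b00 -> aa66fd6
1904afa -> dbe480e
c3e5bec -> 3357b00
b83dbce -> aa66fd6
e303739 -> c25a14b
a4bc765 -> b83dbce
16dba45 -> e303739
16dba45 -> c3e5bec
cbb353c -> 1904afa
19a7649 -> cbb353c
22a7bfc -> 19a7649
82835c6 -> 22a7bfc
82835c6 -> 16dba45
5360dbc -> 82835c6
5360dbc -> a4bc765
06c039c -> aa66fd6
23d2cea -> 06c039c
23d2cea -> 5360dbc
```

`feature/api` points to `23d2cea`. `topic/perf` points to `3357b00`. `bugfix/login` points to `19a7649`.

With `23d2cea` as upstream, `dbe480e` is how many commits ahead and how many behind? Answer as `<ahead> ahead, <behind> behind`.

Reachable from dbe480e: {ac5aa56, b02a244, dbe480e}.
Reachable from 23d2cea: {06c039c, 16dba45, 1904afa, 19a7649, 22a7bfc, 23d2cea, 3357b00, 5360dbc, 82835c6, a4bc765, aa66fd6, ac5aa56, b02a244, b83dbce, c25a14b, c3e5bec, cbb353c, d42b4d8, dbe480e, e303739}.
Only in dbe480e's history (ahead): {} — 0.
Only in 23d2cea's history (behind): {06c039c, 16dba45, 1904afa, 19a7649, 22a7bfc, 23d2cea, 3357b00, 5360dbc, 82835c6, a4bc765, aa66fd6, b83dbce, c25a14b, c3e5bec, cbb353c, d42b4d8, e303739} — 17.

0 ahead, 17 behind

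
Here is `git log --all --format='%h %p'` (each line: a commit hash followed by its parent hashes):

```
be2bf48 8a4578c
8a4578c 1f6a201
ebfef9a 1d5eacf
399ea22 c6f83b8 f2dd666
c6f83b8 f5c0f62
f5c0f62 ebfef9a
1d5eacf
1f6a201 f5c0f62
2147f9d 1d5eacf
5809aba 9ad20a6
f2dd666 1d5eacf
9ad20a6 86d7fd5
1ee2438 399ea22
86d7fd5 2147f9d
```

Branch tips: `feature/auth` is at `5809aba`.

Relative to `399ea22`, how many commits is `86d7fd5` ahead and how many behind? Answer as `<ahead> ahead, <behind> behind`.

2 ahead, 5 behind

Reachable from 86d7fd5: {1d5eacf, 2147f9d, 86d7fd5}.
Reachable from 399ea22: {1d5eacf, 399ea22, c6f83b8, ebfef9a, f2dd666, f5c0f62}.
Only in 86d7fd5's history (ahead): {2147f9d, 86d7fd5} — 2.
Only in 399ea22's history (behind): {399ea22, c6f83b8, ebfef9a, f2dd666, f5c0f62} — 5.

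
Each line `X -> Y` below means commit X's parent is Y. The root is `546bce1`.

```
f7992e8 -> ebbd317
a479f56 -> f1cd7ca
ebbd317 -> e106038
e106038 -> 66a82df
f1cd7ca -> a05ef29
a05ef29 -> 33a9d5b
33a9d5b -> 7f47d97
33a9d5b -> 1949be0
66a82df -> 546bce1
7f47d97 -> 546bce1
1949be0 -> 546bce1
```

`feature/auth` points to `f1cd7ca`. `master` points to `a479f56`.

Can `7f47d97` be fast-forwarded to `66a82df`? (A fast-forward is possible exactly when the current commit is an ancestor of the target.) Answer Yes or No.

A fast-forward from 7f47d97 to 66a82df is possible iff 7f47d97 is an ancestor of 66a82df.
Ancestors of 66a82df: {546bce1, 66a82df}.
7f47d97 is not among them, so fast-forward is not possible.

No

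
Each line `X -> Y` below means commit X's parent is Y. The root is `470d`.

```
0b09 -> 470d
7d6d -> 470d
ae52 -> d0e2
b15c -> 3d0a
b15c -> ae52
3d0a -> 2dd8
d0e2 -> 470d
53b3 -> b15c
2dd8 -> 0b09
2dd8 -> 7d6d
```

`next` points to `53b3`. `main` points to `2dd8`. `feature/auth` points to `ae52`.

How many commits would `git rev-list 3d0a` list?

Walking parent pointers from 3d0a: reachable set = {0b09, 2dd8, 3d0a, 470d, 7d6d}.
That is 5 commits.

5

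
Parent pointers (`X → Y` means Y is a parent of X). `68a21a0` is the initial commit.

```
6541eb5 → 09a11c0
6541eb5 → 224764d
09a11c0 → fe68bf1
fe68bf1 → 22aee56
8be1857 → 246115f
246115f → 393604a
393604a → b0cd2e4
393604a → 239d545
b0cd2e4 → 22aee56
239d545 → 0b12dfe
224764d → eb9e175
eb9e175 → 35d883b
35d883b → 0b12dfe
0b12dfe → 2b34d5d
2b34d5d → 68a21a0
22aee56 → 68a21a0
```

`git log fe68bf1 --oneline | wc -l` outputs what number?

3

Walking parent pointers from fe68bf1: reachable set = {22aee56, 68a21a0, fe68bf1}.
That is 3 commits.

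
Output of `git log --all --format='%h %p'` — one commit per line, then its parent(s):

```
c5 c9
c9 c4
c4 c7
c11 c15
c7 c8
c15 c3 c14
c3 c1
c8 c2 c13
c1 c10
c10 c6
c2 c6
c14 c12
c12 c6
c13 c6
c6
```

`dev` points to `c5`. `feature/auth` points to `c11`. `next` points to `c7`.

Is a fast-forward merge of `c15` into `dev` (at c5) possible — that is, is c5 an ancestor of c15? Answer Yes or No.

No

A fast-forward from c5 to c15 is possible iff c5 is an ancestor of c15.
Ancestors of c15: {c1, c10, c12, c14, c15, c3, c6}.
c5 is not among them, so fast-forward is not possible.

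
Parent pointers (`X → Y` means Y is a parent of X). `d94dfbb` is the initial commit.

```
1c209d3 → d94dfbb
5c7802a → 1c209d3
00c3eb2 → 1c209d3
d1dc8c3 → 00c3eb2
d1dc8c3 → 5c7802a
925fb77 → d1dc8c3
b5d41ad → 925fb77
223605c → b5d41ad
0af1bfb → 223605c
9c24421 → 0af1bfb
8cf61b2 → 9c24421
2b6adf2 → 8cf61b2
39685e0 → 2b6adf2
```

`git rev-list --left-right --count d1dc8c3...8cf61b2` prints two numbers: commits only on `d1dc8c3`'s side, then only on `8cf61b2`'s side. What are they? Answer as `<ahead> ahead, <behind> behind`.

0 ahead, 6 behind

Reachable from d1dc8c3: {00c3eb2, 1c209d3, 5c7802a, d1dc8c3, d94dfbb}.
Reachable from 8cf61b2: {00c3eb2, 0af1bfb, 1c209d3, 223605c, 5c7802a, 8cf61b2, 925fb77, 9c24421, b5d41ad, d1dc8c3, d94dfbb}.
Only in d1dc8c3's history (ahead): {} — 0.
Only in 8cf61b2's history (behind): {0af1bfb, 223605c, 8cf61b2, 925fb77, 9c24421, b5d41ad} — 6.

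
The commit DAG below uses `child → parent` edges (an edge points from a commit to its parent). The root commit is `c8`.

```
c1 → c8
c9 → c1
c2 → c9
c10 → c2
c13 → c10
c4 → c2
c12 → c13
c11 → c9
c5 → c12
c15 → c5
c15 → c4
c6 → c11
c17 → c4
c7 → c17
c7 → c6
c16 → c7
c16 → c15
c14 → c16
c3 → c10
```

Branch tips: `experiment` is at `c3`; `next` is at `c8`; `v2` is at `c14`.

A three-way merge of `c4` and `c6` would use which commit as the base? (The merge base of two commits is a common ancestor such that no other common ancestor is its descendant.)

Ancestors of c4: {c1, c2, c4, c8, c9}.
Ancestors of c6: {c1, c11, c6, c8, c9}.
Common ancestors: {c1, c8, c9}.
Among these, c9 is not an ancestor of any other common ancestor — it is the merge base.

c9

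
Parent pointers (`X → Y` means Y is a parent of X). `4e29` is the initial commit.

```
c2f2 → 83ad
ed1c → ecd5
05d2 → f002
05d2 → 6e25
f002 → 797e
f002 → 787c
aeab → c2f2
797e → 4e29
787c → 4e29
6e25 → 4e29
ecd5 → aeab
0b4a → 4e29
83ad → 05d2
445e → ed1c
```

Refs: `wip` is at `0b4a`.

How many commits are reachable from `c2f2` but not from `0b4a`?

7

Reachable from c2f2: {05d2, 4e29, 6e25, 787c, 797e, 83ad, c2f2, f002}.
Reachable from 0b4a: {0b4a, 4e29}.
In c2f2's history but not 0b4a's: {05d2, 6e25, 787c, 797e, 83ad, c2f2, f002} — 7 commits.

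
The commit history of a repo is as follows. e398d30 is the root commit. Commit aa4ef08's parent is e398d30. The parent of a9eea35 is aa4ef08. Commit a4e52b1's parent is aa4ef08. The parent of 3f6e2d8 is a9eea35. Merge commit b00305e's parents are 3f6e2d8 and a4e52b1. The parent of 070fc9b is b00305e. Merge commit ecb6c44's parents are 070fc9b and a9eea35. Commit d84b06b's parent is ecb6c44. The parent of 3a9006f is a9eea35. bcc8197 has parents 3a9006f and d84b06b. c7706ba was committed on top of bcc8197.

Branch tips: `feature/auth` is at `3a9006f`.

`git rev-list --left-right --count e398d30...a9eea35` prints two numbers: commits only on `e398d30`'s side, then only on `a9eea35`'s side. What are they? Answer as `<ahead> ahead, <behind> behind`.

Reachable from e398d30: {e398d30}.
Reachable from a9eea35: {a9eea35, aa4ef08, e398d30}.
Only in e398d30's history (ahead): {} — 0.
Only in a9eea35's history (behind): {a9eea35, aa4ef08} — 2.

0 ahead, 2 behind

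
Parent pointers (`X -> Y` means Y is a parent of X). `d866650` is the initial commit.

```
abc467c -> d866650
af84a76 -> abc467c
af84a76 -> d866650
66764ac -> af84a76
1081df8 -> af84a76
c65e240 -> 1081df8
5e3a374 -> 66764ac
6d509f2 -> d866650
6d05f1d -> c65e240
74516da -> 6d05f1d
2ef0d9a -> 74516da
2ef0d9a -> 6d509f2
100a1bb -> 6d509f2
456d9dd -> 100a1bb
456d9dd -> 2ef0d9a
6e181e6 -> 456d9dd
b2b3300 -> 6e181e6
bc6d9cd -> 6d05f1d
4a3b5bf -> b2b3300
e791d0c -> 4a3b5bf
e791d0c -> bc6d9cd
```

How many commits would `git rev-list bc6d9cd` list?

Walking parent pointers from bc6d9cd: reachable set = {1081df8, 6d05f1d, abc467c, af84a76, bc6d9cd, c65e240, d866650}.
That is 7 commits.

7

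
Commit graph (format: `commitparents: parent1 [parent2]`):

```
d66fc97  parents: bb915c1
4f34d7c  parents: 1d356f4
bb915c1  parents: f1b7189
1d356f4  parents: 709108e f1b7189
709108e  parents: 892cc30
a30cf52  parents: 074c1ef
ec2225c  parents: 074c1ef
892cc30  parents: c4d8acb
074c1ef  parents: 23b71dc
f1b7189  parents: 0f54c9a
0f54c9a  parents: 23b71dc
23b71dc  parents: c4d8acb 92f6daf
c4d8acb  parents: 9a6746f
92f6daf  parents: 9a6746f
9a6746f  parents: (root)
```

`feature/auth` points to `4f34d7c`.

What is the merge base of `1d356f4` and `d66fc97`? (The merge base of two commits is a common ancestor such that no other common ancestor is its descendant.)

Ancestors of 1d356f4: {0f54c9a, 1d356f4, 23b71dc, 709108e, 892cc30, 92f6daf, 9a6746f, c4d8acb, f1b7189}.
Ancestors of d66fc97: {0f54c9a, 23b71dc, 92f6daf, 9a6746f, bb915c1, c4d8acb, d66fc97, f1b7189}.
Common ancestors: {0f54c9a, 23b71dc, 92f6daf, 9a6746f, c4d8acb, f1b7189}.
Among these, f1b7189 is not an ancestor of any other common ancestor — it is the merge base.

f1b7189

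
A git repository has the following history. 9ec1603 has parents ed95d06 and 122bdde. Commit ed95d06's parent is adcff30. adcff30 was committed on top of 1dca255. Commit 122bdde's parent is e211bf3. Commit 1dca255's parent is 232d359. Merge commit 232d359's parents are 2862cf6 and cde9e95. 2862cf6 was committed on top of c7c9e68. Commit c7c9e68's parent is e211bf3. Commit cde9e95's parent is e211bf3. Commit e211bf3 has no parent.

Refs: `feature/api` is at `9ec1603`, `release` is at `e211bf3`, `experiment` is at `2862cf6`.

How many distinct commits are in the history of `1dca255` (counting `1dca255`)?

Walking parent pointers from 1dca255: reachable set = {1dca255, 232d359, 2862cf6, c7c9e68, cde9e95, e211bf3}.
That is 6 commits.

6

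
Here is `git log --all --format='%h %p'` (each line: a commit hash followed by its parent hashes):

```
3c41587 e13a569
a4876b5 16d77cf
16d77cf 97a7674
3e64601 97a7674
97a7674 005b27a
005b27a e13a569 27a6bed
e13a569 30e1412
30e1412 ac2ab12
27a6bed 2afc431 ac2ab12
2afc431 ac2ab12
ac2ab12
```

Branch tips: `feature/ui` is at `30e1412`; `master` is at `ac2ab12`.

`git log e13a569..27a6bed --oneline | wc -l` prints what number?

Reachable from 27a6bed: {27a6bed, 2afc431, ac2ab12}.
Reachable from e13a569: {30e1412, ac2ab12, e13a569}.
In 27a6bed's history but not e13a569's: {27a6bed, 2afc431} — 2 commits.

2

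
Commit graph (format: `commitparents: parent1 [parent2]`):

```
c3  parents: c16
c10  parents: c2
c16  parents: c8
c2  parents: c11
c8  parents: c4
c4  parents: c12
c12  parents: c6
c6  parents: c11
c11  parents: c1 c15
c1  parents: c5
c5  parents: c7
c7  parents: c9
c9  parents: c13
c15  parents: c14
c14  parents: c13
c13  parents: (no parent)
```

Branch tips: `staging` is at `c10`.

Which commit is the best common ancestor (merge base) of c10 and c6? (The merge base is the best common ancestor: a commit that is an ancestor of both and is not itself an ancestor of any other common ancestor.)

Ancestors of c10: {c1, c10, c11, c13, c14, c15, c2, c5, c7, c9}.
Ancestors of c6: {c1, c11, c13, c14, c15, c5, c6, c7, c9}.
Common ancestors: {c1, c11, c13, c14, c15, c5, c7, c9}.
Among these, c11 is not an ancestor of any other common ancestor — it is the merge base.

c11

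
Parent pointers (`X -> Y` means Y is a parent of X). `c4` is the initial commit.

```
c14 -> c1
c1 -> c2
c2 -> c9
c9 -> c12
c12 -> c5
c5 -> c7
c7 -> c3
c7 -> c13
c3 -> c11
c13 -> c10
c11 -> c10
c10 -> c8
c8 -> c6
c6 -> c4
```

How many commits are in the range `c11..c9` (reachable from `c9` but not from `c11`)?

Reachable from c9: {c10, c11, c12, c13, c3, c4, c5, c6, c7, c8, c9}.
Reachable from c11: {c10, c11, c4, c6, c8}.
In c9's history but not c11's: {c12, c13, c3, c5, c7, c9} — 6 commits.

6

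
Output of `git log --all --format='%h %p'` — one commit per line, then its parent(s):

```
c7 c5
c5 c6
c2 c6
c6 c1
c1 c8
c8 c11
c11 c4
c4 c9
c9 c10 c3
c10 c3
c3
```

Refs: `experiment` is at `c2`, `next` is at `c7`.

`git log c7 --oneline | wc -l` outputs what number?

10

Walking parent pointers from c7: reachable set = {c1, c10, c11, c3, c4, c5, c6, c7, c8, c9}.
That is 10 commits.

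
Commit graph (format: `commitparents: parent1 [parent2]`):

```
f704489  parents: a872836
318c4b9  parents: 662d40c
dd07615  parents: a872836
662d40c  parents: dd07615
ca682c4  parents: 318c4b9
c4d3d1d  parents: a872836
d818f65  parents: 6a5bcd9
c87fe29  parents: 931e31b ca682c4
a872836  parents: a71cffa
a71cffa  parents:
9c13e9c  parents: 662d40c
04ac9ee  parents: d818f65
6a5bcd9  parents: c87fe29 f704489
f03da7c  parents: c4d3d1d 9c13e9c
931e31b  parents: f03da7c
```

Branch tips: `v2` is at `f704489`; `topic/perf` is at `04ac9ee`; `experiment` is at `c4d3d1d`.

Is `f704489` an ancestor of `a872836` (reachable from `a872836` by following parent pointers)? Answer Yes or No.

Ancestors of a872836: {a71cffa, a872836}.
f704489 is not in that set, so it is not an ancestor of a872836.

No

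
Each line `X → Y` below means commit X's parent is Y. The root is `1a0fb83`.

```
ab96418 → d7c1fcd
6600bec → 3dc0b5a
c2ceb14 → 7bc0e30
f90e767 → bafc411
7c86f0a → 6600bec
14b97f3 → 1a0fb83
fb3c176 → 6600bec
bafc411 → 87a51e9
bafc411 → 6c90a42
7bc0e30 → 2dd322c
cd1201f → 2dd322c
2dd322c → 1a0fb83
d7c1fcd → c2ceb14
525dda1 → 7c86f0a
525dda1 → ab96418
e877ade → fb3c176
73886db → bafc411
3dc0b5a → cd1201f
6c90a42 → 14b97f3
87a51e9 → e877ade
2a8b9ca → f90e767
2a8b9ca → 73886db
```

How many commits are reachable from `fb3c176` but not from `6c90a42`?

5

Reachable from fb3c176: {1a0fb83, 2dd322c, 3dc0b5a, 6600bec, cd1201f, fb3c176}.
Reachable from 6c90a42: {14b97f3, 1a0fb83, 6c90a42}.
In fb3c176's history but not 6c90a42's: {2dd322c, 3dc0b5a, 6600bec, cd1201f, fb3c176} — 5 commits.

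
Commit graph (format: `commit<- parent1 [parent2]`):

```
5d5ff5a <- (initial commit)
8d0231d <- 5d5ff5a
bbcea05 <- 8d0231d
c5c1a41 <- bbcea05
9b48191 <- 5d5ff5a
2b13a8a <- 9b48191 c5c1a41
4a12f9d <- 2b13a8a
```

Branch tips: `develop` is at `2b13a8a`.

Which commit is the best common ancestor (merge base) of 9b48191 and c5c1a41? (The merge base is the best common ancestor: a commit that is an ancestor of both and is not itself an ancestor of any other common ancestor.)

5d5ff5a

Ancestors of 9b48191: {5d5ff5a, 9b48191}.
Ancestors of c5c1a41: {5d5ff5a, 8d0231d, bbcea05, c5c1a41}.
Common ancestors: {5d5ff5a}.
The only common ancestor is 5d5ff5a, so it is the merge base.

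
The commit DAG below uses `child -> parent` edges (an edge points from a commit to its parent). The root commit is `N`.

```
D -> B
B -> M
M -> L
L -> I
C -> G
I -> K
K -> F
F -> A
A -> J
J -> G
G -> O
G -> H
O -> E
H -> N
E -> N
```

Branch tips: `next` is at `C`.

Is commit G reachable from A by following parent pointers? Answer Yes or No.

Ancestors of A (commits reachable by following parents): {A, E, G, H, J, N, O}.
G is in that set, so it is an ancestor of A.

Yes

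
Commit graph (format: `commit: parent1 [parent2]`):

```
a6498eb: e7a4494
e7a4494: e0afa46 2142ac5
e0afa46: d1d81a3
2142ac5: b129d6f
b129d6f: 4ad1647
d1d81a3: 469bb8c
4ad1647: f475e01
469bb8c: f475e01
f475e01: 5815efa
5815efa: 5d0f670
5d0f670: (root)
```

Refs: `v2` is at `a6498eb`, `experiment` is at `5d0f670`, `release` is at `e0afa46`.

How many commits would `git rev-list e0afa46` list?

Walking parent pointers from e0afa46: reachable set = {469bb8c, 5815efa, 5d0f670, d1d81a3, e0afa46, f475e01}.
That is 6 commits.

6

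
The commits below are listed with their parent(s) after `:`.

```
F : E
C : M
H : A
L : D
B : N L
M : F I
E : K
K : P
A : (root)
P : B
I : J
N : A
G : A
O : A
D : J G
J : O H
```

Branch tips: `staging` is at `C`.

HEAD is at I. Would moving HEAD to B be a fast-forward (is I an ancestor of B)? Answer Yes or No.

No

A fast-forward from I to B is possible iff I is an ancestor of B.
Ancestors of B: {A, B, D, G, H, J, L, N, O}.
I is not among them, so fast-forward is not possible.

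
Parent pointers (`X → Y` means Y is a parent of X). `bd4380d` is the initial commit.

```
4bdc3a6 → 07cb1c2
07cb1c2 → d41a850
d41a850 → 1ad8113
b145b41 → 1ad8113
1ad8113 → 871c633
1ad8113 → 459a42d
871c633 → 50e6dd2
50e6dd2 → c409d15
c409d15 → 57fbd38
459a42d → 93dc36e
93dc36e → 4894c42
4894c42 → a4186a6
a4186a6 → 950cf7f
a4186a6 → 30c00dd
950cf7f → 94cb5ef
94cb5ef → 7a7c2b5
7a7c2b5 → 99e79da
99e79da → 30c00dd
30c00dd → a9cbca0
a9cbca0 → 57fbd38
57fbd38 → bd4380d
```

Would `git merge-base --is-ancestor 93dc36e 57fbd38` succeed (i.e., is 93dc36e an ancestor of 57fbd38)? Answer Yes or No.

No

Ancestors of 57fbd38: {57fbd38, bd4380d}.
93dc36e is not in that set, so it is not an ancestor of 57fbd38.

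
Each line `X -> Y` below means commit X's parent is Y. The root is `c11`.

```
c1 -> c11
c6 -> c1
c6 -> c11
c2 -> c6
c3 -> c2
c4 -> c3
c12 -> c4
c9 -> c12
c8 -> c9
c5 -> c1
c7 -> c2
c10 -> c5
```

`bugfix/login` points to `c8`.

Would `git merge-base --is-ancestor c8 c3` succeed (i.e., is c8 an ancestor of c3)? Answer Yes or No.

No

Ancestors of c3: {c1, c11, c2, c3, c6}.
c8 is not in that set, so it is not an ancestor of c3.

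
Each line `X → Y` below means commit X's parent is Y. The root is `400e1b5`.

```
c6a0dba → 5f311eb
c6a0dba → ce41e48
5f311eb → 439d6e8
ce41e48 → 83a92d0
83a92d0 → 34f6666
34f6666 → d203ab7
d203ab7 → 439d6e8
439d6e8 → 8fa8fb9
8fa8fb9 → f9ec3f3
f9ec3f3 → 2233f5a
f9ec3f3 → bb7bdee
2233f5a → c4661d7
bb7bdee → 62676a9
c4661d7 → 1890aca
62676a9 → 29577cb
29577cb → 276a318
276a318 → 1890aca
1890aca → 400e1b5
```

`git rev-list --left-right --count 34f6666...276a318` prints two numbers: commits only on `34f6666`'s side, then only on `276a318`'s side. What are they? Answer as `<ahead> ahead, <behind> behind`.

10 ahead, 0 behind

Reachable from 34f6666: {1890aca, 2233f5a, 276a318, 29577cb, 34f6666, 400e1b5, 439d6e8, 62676a9, 8fa8fb9, bb7bdee, c4661d7, d203ab7, f9ec3f3}.
Reachable from 276a318: {1890aca, 276a318, 400e1b5}.
Only in 34f6666's history (ahead): {2233f5a, 29577cb, 34f6666, 439d6e8, 62676a9, 8fa8fb9, bb7bdee, c4661d7, d203ab7, f9ec3f3} — 10.
Only in 276a318's history (behind): {} — 0.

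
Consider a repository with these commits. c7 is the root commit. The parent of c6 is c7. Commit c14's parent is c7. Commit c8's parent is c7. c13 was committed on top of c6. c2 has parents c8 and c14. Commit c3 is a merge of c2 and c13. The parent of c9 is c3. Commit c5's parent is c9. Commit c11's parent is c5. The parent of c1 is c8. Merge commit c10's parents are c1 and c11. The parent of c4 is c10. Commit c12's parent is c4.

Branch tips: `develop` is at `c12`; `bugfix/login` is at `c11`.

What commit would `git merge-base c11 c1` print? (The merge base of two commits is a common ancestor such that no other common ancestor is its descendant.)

Ancestors of c11: {c11, c13, c14, c2, c3, c5, c6, c7, c8, c9}.
Ancestors of c1: {c1, c7, c8}.
Common ancestors: {c7, c8}.
Among these, c8 is not an ancestor of any other common ancestor — it is the merge base.

c8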